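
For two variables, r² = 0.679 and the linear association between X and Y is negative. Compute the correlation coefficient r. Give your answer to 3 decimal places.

|r| = √0.679 = 0.824
The association is negative, so r = −0.824.

-0.824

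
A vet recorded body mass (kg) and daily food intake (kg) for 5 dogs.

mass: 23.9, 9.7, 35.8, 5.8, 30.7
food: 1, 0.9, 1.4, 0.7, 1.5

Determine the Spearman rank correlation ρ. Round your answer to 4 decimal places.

0.9000

Rank mass: 3, 2, 5, 1, 4
Rank food: 3, 2, 4, 1, 5
d = rank(mass) − rank(food): 0, 0, 1, 0, -1; Σd² = 2
ρ = 1 − 6Σd² / [n(n²−1)] = 1 − 6×2 / (5×24) = 1 − 12/120 ≈ 0.9000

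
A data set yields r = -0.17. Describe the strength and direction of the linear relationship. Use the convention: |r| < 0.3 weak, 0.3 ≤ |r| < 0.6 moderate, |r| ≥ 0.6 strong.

weak negative

r = -0.17 < 0 so the relationship is negative.
|r| = 0.17, which falls in the weak range.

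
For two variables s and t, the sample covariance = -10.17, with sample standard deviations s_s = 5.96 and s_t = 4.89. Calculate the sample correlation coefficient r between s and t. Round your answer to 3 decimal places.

r = Cov(s,t) / (s_s · s_t) = -10.17 / (5.96 × 4.89)
  = -10.17 / 29.1444 ≈ -0.349

-0.349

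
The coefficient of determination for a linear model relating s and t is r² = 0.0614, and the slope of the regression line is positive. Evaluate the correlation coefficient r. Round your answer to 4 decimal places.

0.2478

|r| = √0.0614 = 0.2478
The association is positive, so r = 0.2478.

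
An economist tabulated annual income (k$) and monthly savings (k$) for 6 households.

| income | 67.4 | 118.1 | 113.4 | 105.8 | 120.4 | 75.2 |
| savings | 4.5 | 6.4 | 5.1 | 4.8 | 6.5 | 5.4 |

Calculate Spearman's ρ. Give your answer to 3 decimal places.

0.829

Rank income: 1, 5, 4, 3, 6, 2
Rank savings: 1, 5, 3, 2, 6, 4
d = rank(income) − rank(savings): 0, 0, 1, 1, 0, -2; Σd² = 6
ρ = 1 − 6Σd² / [n(n²−1)] = 1 − 6×6 / (6×35) = 1 − 36/210 ≈ 0.829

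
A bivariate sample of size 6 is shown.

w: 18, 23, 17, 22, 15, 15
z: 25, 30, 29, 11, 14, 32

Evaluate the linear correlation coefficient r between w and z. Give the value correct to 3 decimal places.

-0.131

n = 6, Σw = 110, Σz = 141, Σw² = 2076, Σz² = 3707, Σwz = 2565
nΣwz − ΣwΣz = 15390 − 15510 = -120
nΣw² − (Σw)² = 12456 − 12100 = 356; nΣz² − (Σz)² = 22242 − 19881 = 2361
r = -120 / √(356 × 2361) = -120 / 916.7966 ≈ -0.131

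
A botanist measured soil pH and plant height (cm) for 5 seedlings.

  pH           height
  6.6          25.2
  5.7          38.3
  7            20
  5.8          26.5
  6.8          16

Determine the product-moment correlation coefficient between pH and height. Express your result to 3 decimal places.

-0.836

n = 5, Σx = 31.9, Σy = 126, Σx² = 204.93, Σy² = 3460.18, Σxy = 787.13
nΣxy − ΣxΣy = 3935.65 − 4019.4 = -83.75
nΣx² − (Σx)² = 1024.65 − 1017.61 = 7.04; nΣy² − (Σy)² = 17300.9 − 15876 = 1424.9
r = -83.75 / √(7.04 × 1424.9) = -83.75 / 100.1564 ≈ -0.836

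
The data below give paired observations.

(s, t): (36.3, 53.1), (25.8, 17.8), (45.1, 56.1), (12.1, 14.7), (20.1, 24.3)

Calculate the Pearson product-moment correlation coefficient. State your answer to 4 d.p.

0.9208

n = 5, Σs = 139.4, Σt = 166, Σs² = 4567.76, Σt² = 7090.24, Σst = 5583.18
nΣst − ΣsΣt = 27915.9 − 23140.4 = 4775.5
nΣs² − (Σs)² = 22838.8 − 19432.36 = 3406.44; nΣt² − (Σt)² = 35451.2 − 27556 = 7895.2
r = 4775.5 / √(3406.44 × 7895.2) = 4775.5 / 5185.9932 ≈ 0.9208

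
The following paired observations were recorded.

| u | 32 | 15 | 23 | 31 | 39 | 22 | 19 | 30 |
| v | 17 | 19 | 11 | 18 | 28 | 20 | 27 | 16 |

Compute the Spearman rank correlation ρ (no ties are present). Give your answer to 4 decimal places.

Rank u: 7, 1, 4, 6, 8, 3, 2, 5
Rank v: 3, 5, 1, 4, 8, 6, 7, 2
d = rank(u) − rank(v): 4, -4, 3, 2, 0, -3, -5, 3; Σd² = 88
ρ = 1 − 6Σd² / [n(n²−1)] = 1 − 6×88 / (8×63) = 1 − 528/504 ≈ -0.0476

-0.0476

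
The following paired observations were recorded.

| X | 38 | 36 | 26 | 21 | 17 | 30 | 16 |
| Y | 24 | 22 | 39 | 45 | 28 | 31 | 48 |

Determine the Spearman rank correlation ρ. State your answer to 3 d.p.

Rank X: 7, 6, 4, 3, 2, 5, 1
Rank Y: 2, 1, 5, 6, 3, 4, 7
d = rank(X) − rank(Y): 5, 5, -1, -3, -1, 1, -6; Σd² = 98
ρ = 1 − 6Σd² / [n(n²−1)] = 1 − 6×98 / (7×48) = 1 − 588/336 ≈ -0.750

-0.750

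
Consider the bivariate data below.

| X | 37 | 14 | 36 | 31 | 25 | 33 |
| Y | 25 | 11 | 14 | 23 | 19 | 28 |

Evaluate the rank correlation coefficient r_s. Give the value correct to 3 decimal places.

Rank X: 6, 1, 5, 3, 2, 4
Rank Y: 5, 1, 2, 4, 3, 6
d = rank(X) − rank(Y): 1, 0, 3, -1, -1, -2; Σd² = 16
ρ = 1 − 6Σd² / [n(n²−1)] = 1 − 6×16 / (6×35) = 1 − 96/210 ≈ 0.543

0.543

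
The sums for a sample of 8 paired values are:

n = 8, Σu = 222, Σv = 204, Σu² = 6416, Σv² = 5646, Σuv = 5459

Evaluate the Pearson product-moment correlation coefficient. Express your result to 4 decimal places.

r = (nΣuv − ΣuΣv) / √[(nΣu² − (Σu)²)(nΣv² − (Σv)²)]
Numerator: 8×5459 − 222×204 = -1616
Denominator: √[(51328 − 49284)(45168 − 41616)] = √[2044 × 3552] = 2694.4922
r = -1616 / 2694.4922 ≈ -0.5997

-0.5997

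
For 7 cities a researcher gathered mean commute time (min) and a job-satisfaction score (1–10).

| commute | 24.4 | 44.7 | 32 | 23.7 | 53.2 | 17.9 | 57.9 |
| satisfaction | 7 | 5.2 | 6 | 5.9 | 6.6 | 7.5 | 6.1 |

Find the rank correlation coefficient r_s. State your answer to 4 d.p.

-0.2857

Rank commute: 3, 5, 4, 2, 6, 1, 7
Rank satisfaction: 6, 1, 3, 2, 5, 7, 4
d = rank(commute) − rank(satisfaction): -3, 4, 1, 0, 1, -6, 3; Σd² = 72
ρ = 1 − 6Σd² / [n(n²−1)] = 1 − 6×72 / (7×48) = 1 − 432/336 ≈ -0.2857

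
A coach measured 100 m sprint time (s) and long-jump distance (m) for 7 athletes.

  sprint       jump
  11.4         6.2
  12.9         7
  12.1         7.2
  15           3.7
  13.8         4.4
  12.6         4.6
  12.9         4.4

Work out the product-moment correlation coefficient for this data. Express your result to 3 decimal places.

-0.693

n = 7, Σx = 90.7, Σy = 37.5, Σx² = 1183.39, Σy² = 212.85, Σxy = 479.04
nΣxy − ΣxΣy = 3353.28 − 3401.25 = -47.97
nΣx² − (Σx)² = 8283.73 − 8226.49 = 57.24; nΣy² − (Σy)² = 1489.95 − 1406.25 = 83.7
r = -47.97 / √(57.24 × 83.7) = -47.97 / 69.2170 ≈ -0.693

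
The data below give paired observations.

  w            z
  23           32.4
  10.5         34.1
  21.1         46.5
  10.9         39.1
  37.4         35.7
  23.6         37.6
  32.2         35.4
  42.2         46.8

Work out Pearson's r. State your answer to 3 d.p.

0.280

n = 8, Σw = 200.9, Σz = 307.6, Σw² = 5976.67, Σz² = 12035.28, Σwz = 7847.97
nΣwz − ΣwΣz = 62783.76 − 61796.84 = 986.92
nΣw² − (Σw)² = 47813.36 − 40360.81 = 7452.55; nΣz² − (Σz)² = 96282.24 − 94617.76 = 1664.48
r = 986.92 / √(7452.55 × 1664.48) = 986.92 / 3522.0194 ≈ 0.280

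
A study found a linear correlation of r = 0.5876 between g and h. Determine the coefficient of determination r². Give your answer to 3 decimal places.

r² = (0.5876)² = 0.345

0.345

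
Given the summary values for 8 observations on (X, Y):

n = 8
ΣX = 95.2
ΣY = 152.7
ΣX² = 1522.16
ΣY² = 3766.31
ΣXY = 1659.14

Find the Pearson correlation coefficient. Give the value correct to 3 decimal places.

r = (nΣXY − ΣXΣY) / √[(nΣX² − (ΣX)²)(nΣY² − (ΣY)²)]
Numerator: 8×1659.14 − 95.2×152.7 = -1263.92
Denominator: √[(12177.28 − 9063.04)(30130.48 − 23317.29)] = √[3114.24 × 6813.19] = 4606.2901
r = -1263.92 / 4606.2901 ≈ -0.274

-0.274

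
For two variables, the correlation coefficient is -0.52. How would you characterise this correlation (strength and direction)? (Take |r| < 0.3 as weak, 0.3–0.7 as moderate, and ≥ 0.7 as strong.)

r = -0.52 < 0 so the relationship is negative.
|r| = 0.52, which falls in the moderate range.

moderate negative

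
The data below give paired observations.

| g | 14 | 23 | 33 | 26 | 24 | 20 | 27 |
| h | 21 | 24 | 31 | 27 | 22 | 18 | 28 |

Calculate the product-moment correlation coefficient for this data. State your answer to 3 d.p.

0.845

n = 7, Σg = 167, Σh = 171, Σg² = 4195, Σh² = 4299, Σgh = 4215
nΣgh − ΣgΣh = 29505 − 28557 = 948
nΣg² − (Σg)² = 29365 − 27889 = 1476; nΣh² − (Σh)² = 30093 − 29241 = 852
r = 948 / √(1476 × 852) = 948 / 1121.4063 ≈ 0.845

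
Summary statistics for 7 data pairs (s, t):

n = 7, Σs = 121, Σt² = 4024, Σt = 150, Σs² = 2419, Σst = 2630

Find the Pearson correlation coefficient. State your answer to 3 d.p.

r = (nΣst − ΣsΣt) / √[(nΣs² − (Σs)²)(nΣt² − (Σt)²)]
Numerator: 7×2630 − 121×150 = 260
Denominator: √[(16933 − 14641)(28168 − 22500)] = √[2292 × 5668] = 3604.3108
r = 260 / 3604.3108 ≈ 0.072

0.072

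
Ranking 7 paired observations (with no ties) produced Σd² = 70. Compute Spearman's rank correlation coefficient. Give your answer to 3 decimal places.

ρ = 1 − 6Σd² / [n(n²−1)] = 1 − 6×70 / (7×48)
  = 1 − 420/336 = 1 − 1.2500 ≈ -0.250

-0.250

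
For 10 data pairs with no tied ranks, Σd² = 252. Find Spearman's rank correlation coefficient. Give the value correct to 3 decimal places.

-0.527

ρ = 1 − 6Σd² / [n(n²−1)] = 1 − 6×252 / (10×99)
  = 1 − 1512/990 = 1 − 1.5273 ≈ -0.527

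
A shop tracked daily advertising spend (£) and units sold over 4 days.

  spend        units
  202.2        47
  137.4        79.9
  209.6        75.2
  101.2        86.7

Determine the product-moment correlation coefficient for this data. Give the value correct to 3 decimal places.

-0.710

n = 4, Σx = 650.4, Σy = 288.8, Σx² = 113937.2, Σy² = 21764.94, Σxy = 45017.62
nΣxy − ΣxΣy = 180070.48 − 187835.52 = -7765.04
nΣx² − (Σx)² = 455748.8 − 423020.16 = 32728.64; nΣy² − (Σy)² = 87059.76 − 83405.44 = 3654.32
r = -7765.04 / √(32728.64 × 3654.32) = -7765.04 / 10936.2207 ≈ -0.710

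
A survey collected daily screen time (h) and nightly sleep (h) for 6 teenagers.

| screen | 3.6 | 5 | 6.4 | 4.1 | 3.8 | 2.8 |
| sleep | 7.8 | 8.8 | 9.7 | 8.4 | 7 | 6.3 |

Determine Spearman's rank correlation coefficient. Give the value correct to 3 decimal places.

Rank screen: 2, 5, 6, 4, 3, 1
Rank sleep: 3, 5, 6, 4, 2, 1
d = rank(screen) − rank(sleep): -1, 0, 0, 0, 1, 0; Σd² = 2
ρ = 1 − 6Σd² / [n(n²−1)] = 1 − 6×2 / (6×35) = 1 − 12/210 ≈ 0.943

0.943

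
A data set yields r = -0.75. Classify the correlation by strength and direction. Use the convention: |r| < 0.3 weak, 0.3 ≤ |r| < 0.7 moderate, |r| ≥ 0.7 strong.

r = -0.75 < 0 so the relationship is negative.
|r| = 0.75, which falls in the strong range.

strong negative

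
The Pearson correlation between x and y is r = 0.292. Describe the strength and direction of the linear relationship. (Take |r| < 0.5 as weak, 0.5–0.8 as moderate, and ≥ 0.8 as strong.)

weak positive

r = 0.292 > 0 so the relationship is positive.
|r| = 0.292, which falls in the weak range.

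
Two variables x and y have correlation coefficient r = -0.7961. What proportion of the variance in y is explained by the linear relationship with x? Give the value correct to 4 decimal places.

r² = (-0.7961)² = 0.6338

0.6338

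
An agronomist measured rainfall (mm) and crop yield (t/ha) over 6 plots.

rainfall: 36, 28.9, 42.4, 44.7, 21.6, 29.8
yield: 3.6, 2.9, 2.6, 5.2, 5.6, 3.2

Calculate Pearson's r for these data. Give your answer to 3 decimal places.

-0.194

n = 6, Σx = 203.4, Σy = 23.1, Σx² = 7281.66, Σy² = 96.77, Σxy = 772.41
nΣxy − ΣxΣy = 4634.46 − 4698.54 = -64.08
nΣx² − (Σx)² = 43689.96 − 41371.56 = 2318.4; nΣy² − (Σy)² = 580.62 − 533.61 = 47.01
r = -64.08 / √(2318.4 × 47.01) = -64.08 / 330.1333 ≈ -0.194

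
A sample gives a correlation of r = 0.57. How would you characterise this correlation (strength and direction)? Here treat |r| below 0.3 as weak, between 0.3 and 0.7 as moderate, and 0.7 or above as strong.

r = 0.57 > 0 so the relationship is positive.
|r| = 0.57, which falls in the moderate range.

moderate positive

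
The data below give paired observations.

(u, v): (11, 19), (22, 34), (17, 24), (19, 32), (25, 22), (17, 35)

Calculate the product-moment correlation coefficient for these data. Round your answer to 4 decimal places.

n = 6, Σu = 111, Σv = 166, Σu² = 2169, Σv² = 4826, Σuv = 3118
nΣuv − ΣuΣv = 18708 − 18426 = 282
nΣu² − (Σu)² = 13014 − 12321 = 693; nΣv² − (Σv)² = 28956 − 27556 = 1400
r = 282 / √(693 × 1400) = 282 / 984.9873 ≈ 0.2863

0.2863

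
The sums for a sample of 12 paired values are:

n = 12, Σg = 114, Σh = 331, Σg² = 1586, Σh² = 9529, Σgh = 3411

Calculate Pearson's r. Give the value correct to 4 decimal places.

r = (nΣgh − ΣgΣh) / √[(nΣg² − (Σg)²)(nΣh² − (Σh)²)]
Numerator: 12×3411 − 114×331 = 3198
Denominator: √[(19032 − 12996)(114348 − 109561)] = √[6036 × 4787] = 5375.3448
r = 3198 / 5375.3448 ≈ 0.5949

0.5949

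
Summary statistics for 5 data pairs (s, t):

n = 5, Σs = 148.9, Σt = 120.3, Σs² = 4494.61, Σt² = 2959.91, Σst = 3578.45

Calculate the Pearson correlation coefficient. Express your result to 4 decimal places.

r = (nΣst − ΣsΣt) / √[(nΣs² − (Σs)²)(nΣt² − (Σt)²)]
Numerator: 5×3578.45 − 148.9×120.3 = -20.42
Denominator: √[(22473.05 − 22171.21)(14799.55 − 14472.09)] = √[301.84 × 327.46] = 314.3891
r = -20.42 / 314.3891 ≈ -0.0650

-0.0650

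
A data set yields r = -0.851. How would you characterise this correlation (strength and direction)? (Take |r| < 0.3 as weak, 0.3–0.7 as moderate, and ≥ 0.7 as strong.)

strong negative

r = -0.851 < 0 so the relationship is negative.
|r| = 0.851, which falls in the strong range.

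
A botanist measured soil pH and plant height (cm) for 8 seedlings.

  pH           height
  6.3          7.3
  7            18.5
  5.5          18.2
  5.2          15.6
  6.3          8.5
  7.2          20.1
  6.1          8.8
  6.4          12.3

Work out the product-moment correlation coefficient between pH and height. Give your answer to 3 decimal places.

n = 8, Σx = 50, Σy = 109.3, Σx² = 315.68, Σy² = 1675.13, Σxy = 687.38
nΣxy − ΣxΣy = 5499.04 − 5465 = 34.04
nΣx² − (Σx)² = 2525.44 − 2500 = 25.44; nΣy² − (Σy)² = 13401.04 − 11946.49 = 1454.55
r = 34.04 / √(25.44 × 1454.55) = 34.04 / 192.3636 ≈ 0.177

0.177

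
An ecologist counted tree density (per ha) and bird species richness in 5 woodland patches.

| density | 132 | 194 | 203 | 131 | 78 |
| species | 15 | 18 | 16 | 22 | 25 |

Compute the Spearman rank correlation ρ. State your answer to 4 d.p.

-0.7000

Rank density: 3, 4, 5, 2, 1
Rank species: 1, 3, 2, 4, 5
d = rank(density) − rank(species): 2, 1, 3, -2, -4; Σd² = 34
ρ = 1 − 6Σd² / [n(n²−1)] = 1 − 6×34 / (5×24) = 1 − 204/120 ≈ -0.7000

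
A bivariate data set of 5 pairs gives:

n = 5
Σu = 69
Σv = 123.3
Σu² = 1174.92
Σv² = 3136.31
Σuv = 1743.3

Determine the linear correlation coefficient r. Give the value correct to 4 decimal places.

r = (nΣuv − ΣuΣv) / √[(nΣu² − (Σu)²)(nΣv² − (Σv)²)]
Numerator: 5×1743.3 − 69×123.3 = 208.8
Denominator: √[(5874.6 − 4761)(15681.55 − 15202.89)] = √[1113.6 × 478.66] = 730.0930
r = 208.8 / 730.0930 ≈ 0.2860

0.2860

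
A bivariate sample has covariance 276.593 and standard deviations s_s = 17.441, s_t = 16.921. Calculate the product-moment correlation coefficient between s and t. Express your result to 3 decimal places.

r = Cov(s,t) / (s_s · s_t) = 276.593 / (17.441 × 16.921)
  = 276.593 / 295.1192 ≈ 0.937

0.937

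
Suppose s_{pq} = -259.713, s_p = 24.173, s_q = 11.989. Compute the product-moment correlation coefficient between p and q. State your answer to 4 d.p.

-0.8961

r = Cov(p,q) / (s_p · s_q) = -259.713 / (24.173 × 11.989)
  = -259.713 / 289.8101 ≈ -0.8961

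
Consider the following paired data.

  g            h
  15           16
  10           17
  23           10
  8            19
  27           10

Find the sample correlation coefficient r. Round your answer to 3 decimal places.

-0.976

n = 5, Σg = 83, Σh = 72, Σg² = 1647, Σh² = 1106, Σgh = 1062
nΣgh − ΣgΣh = 5310 − 5976 = -666
nΣg² − (Σg)² = 8235 − 6889 = 1346; nΣh² − (Σh)² = 5530 − 5184 = 346
r = -666 / √(1346 × 346) = -666 / 682.4339 ≈ -0.976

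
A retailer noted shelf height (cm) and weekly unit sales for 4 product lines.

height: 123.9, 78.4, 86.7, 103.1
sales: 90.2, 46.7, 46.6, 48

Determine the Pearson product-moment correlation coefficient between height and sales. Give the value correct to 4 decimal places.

0.8730

n = 4, Σx = 392.1, Σy = 231.5, Σx² = 39644.27, Σy² = 14792.49, Σxy = 23826.08
nΣxy − ΣxΣy = 95304.32 − 90771.15 = 4533.17
nΣx² − (Σx)² = 158577.08 − 153742.41 = 4834.67; nΣy² − (Σy)² = 59169.96 − 53592.25 = 5577.71
r = 4533.17 / √(4834.67 × 5577.71) = 4533.17 / 5192.9170 ≈ 0.8730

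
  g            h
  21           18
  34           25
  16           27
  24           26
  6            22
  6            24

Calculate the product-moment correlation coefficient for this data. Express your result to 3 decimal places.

n = 6, Σg = 107, Σh = 142, Σg² = 2501, Σh² = 3414, Σgh = 2560
nΣgh − ΣgΣh = 15360 − 15194 = 166
nΣg² − (Σg)² = 15006 − 11449 = 3557; nΣh² − (Σh)² = 20484 − 20164 = 320
r = 166 / √(3557 × 320) = 166 / 1066.8833 ≈ 0.156

0.156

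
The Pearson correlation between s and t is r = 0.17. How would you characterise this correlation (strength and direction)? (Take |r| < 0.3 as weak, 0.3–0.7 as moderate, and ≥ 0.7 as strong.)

r = 0.17 > 0 so the relationship is positive.
|r| = 0.17, which falls in the weak range.

weak positive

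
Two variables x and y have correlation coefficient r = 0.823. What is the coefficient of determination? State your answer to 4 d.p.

0.6773

r² = (0.823)² = 0.6773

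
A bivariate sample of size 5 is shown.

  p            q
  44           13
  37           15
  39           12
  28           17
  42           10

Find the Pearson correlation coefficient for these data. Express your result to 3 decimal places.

-0.820

n = 5, Σp = 190, Σq = 67, Σp² = 7374, Σq² = 927, Σpq = 2491
nΣpq − ΣpΣq = 12455 − 12730 = -275
nΣp² − (Σp)² = 36870 − 36100 = 770; nΣq² − (Σq)² = 4635 − 4489 = 146
r = -275 / √(770 × 146) = -275 / 335.2909 ≈ -0.820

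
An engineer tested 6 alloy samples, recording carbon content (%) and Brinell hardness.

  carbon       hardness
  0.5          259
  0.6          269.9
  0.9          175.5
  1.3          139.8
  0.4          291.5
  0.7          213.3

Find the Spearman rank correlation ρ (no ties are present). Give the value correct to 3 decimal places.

-0.943

Rank carbon: 2, 3, 5, 6, 1, 4
Rank hardness: 4, 5, 2, 1, 6, 3
d = rank(carbon) − rank(hardness): -2, -2, 3, 5, -5, 1; Σd² = 68
ρ = 1 − 6Σd² / [n(n²−1)] = 1 − 6×68 / (6×35) = 1 − 408/210 ≈ -0.943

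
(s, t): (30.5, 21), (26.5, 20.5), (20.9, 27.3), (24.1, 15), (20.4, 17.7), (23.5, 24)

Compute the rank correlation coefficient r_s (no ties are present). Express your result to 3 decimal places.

-0.086

Rank s: 6, 5, 2, 4, 1, 3
Rank t: 4, 3, 6, 1, 2, 5
d = rank(s) − rank(t): 2, 2, -4, 3, -1, -2; Σd² = 38
ρ = 1 − 6Σd² / [n(n²−1)] = 1 − 6×38 / (6×35) = 1 − 228/210 ≈ -0.086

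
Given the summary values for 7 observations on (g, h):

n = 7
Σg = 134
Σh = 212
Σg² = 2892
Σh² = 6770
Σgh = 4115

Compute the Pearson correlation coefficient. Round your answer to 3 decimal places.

0.168

r = (nΣgh − ΣgΣh) / √[(nΣg² − (Σg)²)(nΣh² − (Σh)²)]
Numerator: 7×4115 − 134×212 = 397
Denominator: √[(20244 − 17956)(47390 − 44944)] = √[2288 × 2446] = 2365.6813
r = 397 / 2365.6813 ≈ 0.168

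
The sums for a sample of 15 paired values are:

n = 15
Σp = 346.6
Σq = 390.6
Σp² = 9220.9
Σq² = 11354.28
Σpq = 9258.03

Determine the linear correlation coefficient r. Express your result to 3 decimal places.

0.194

r = (nΣpq − ΣpΣq) / √[(nΣp² − (Σp)²)(nΣq² − (Σq)²)]
Numerator: 15×9258.03 − 346.6×390.6 = 3488.49
Denominator: √[(138313.5 − 120131.56)(170314.2 − 152568.36)] = √[18181.94 × 17745.84] = 17962.5666
r = 3488.49 / 17962.5666 ≈ 0.194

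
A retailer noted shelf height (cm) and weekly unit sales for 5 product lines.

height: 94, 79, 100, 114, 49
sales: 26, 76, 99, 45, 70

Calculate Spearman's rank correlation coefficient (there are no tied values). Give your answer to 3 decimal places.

-0.100

Rank height: 3, 2, 4, 5, 1
Rank sales: 1, 4, 5, 2, 3
d = rank(height) − rank(sales): 2, -2, -1, 3, -2; Σd² = 22
ρ = 1 − 6Σd² / [n(n²−1)] = 1 − 6×22 / (5×24) = 1 − 132/120 ≈ -0.100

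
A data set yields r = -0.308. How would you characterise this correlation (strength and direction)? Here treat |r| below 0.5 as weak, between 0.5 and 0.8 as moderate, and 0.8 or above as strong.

r = -0.308 < 0 so the relationship is negative.
|r| = 0.308, which falls in the weak range.

weak negative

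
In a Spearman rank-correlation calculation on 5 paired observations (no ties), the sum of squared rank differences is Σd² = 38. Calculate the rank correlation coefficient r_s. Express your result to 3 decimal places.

ρ = 1 − 6Σd² / [n(n²−1)] = 1 − 6×38 / (5×24)
  = 1 − 228/120 = 1 − 1.9000 ≈ -0.900

-0.900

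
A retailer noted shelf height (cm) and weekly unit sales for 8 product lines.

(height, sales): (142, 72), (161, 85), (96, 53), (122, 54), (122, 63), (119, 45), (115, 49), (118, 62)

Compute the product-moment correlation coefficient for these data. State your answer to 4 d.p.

n = 8, Σx = 995, Σy = 483, Σx² = 126379, Σy² = 30373, Σxy = 61577
nΣxy − ΣxΣy = 492616 − 480585 = 12031
nΣx² − (Σx)² = 1011032 − 990025 = 21007; nΣy² − (Σy)² = 242984 − 233289 = 9695
r = 12031 / √(21007 × 9695) = 12031 / 14271.0499 ≈ 0.8430

0.8430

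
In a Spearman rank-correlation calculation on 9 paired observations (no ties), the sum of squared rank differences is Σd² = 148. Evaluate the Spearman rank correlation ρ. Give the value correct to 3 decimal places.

-0.233

ρ = 1 − 6Σd² / [n(n²−1)] = 1 − 6×148 / (9×80)
  = 1 − 888/720 = 1 − 1.2333 ≈ -0.233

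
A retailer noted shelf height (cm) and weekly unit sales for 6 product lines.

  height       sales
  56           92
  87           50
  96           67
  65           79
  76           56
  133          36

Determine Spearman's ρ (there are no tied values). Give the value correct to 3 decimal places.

-0.829

Rank height: 1, 4, 5, 2, 3, 6
Rank sales: 6, 2, 4, 5, 3, 1
d = rank(height) − rank(sales): -5, 2, 1, -3, 0, 5; Σd² = 64
ρ = 1 − 6Σd² / [n(n²−1)] = 1 − 6×64 / (6×35) = 1 − 384/210 ≈ -0.829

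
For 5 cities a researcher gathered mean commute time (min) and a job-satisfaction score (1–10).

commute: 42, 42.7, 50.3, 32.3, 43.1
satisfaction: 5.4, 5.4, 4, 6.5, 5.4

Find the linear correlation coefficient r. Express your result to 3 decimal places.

-0.977

n = 5, Σx = 210.4, Σy = 26.7, Σx² = 9018.28, Σy² = 145.73, Σxy = 1101.27
nΣxy − ΣxΣy = 5506.35 − 5617.68 = -111.33
nΣx² − (Σx)² = 45091.4 − 44268.16 = 823.24; nΣy² − (Σy)² = 728.65 − 712.89 = 15.76
r = -111.33 / √(823.24 × 15.76) = -111.33 / 113.9046 ≈ -0.977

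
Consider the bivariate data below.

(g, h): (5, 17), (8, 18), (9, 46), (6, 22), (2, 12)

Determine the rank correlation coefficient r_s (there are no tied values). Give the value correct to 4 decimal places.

0.9000

Rank g: 2, 4, 5, 3, 1
Rank h: 2, 3, 5, 4, 1
d = rank(g) − rank(h): 0, 1, 0, -1, 0; Σd² = 2
ρ = 1 − 6Σd² / [n(n²−1)] = 1 − 6×2 / (5×24) = 1 − 12/120 ≈ 0.9000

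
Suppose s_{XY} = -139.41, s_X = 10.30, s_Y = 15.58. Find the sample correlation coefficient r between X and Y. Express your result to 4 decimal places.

r = Cov(X,Y) / (s_X · s_Y) = -139.41 / (10.30 × 15.58)
  = -139.41 / 160.4740 ≈ -0.8687

-0.8687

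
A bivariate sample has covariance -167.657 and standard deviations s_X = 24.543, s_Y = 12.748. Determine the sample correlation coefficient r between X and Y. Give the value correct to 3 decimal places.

r = Cov(X,Y) / (s_X · s_Y) = -167.657 / (24.543 × 12.748)
  = -167.657 / 312.8742 ≈ -0.536

-0.536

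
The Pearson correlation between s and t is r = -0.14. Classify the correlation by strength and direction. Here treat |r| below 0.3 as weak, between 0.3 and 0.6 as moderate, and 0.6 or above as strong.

weak negative

r = -0.14 < 0 so the relationship is negative.
|r| = 0.14, which falls in the weak range.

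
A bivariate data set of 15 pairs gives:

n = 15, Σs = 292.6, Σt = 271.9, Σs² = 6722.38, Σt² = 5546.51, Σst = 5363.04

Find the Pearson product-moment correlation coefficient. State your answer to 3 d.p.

0.075

r = (nΣst − ΣsΣt) / √[(nΣs² − (Σs)²)(nΣt² − (Σt)²)]
Numerator: 15×5363.04 − 292.6×271.9 = 887.66
Denominator: √[(100835.7 − 85614.76)(83197.65 − 73929.61)] = √[15220.94 × 9268.04] = 11877.2169
r = 887.66 / 11877.2169 ≈ 0.075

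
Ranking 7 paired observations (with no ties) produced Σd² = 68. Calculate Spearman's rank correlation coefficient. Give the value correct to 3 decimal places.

-0.214

ρ = 1 − 6Σd² / [n(n²−1)] = 1 − 6×68 / (7×48)
  = 1 − 408/336 = 1 − 1.2143 ≈ -0.214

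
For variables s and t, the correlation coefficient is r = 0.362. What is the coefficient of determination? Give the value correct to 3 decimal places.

r² = (0.362)² = 0.131

0.131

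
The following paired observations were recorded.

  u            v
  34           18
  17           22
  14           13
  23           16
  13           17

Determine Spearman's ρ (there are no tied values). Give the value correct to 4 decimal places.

Rank u: 5, 3, 2, 4, 1
Rank v: 4, 5, 1, 2, 3
d = rank(u) − rank(v): 1, -2, 1, 2, -2; Σd² = 14
ρ = 1 − 6Σd² / [n(n²−1)] = 1 − 6×14 / (5×24) = 1 − 84/120 ≈ 0.3000

0.3000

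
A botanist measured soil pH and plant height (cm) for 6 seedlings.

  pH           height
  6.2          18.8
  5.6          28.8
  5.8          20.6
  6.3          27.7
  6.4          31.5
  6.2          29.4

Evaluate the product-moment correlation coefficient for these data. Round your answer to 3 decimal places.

0.228

n = 6, Σx = 36.5, Σy = 156.8, Σx² = 222.53, Σy² = 4231.14, Σxy = 955.71
nΣxy − ΣxΣy = 5734.26 − 5723.2 = 11.06
nΣx² − (Σx)² = 1335.18 − 1332.25 = 2.93; nΣy² − (Σy)² = 25386.84 − 24586.24 = 800.6
r = 11.06 / √(2.93 × 800.6) = 11.06 / 48.4330 ≈ 0.228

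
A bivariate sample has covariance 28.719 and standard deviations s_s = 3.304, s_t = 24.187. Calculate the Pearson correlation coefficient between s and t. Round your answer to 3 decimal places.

0.359

r = Cov(s,t) / (s_s · s_t) = 28.719 / (3.304 × 24.187)
  = 28.719 / 79.9138 ≈ 0.359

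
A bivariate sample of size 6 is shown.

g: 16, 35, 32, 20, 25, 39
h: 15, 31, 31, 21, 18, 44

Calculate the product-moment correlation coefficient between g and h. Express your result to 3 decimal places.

0.929

n = 6, Σg = 167, Σh = 160, Σg² = 5051, Σh² = 4848, Σgh = 4903
nΣgh − ΣgΣh = 29418 − 26720 = 2698
nΣg² − (Σg)² = 30306 − 27889 = 2417; nΣh² − (Σh)² = 29088 − 25600 = 3488
r = 2698 / √(2417 × 3488) = 2698 / 2903.5316 ≈ 0.929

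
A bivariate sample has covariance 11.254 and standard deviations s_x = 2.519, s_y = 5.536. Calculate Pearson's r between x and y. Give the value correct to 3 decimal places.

0.807

r = Cov(x,y) / (s_x · s_y) = 11.254 / (2.519 × 5.536)
  = 11.254 / 13.9452 ≈ 0.807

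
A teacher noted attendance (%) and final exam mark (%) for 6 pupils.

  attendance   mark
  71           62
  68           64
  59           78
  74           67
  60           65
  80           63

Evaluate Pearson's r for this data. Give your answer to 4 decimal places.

-0.6006

n = 6, Σx = 412, Σy = 399, Σx² = 28622, Σy² = 26707, Σxy = 27254
nΣxy − ΣxΣy = 163524 − 164388 = -864
nΣx² − (Σx)² = 171732 − 169744 = 1988; nΣy² − (Σy)² = 160242 − 159201 = 1041
r = -864 / √(1988 × 1041) = -864 / 1438.5785 ≈ -0.6006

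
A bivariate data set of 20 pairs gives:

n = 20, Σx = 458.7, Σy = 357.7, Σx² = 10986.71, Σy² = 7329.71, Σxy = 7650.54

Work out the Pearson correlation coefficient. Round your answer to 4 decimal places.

-0.8391

r = (nΣxy − ΣxΣy) / √[(nΣx² − (Σx)²)(nΣy² − (Σy)²)]
Numerator: 20×7650.54 − 458.7×357.7 = -11066.19
Denominator: √[(219734.2 − 210405.69)(146594.2 − 127949.29)] = √[9328.51 × 18644.91] = 13188.2231
r = -11066.19 / 13188.2231 ≈ -0.8391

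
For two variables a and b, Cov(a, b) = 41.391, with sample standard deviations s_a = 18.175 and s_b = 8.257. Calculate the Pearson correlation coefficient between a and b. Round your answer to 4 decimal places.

0.2758

r = Cov(a,b) / (s_a · s_b) = 41.391 / (18.175 × 8.257)
  = 41.391 / 150.0710 ≈ 0.2758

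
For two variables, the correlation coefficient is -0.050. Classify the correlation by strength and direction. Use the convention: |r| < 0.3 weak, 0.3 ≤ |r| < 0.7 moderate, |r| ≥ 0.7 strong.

weak negative

r = -0.050 < 0 so the relationship is negative.
|r| = 0.050, which falls in the weak range.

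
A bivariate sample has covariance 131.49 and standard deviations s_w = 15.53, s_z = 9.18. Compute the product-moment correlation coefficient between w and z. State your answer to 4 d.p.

r = Cov(w,z) / (s_w · s_z) = 131.49 / (15.53 × 9.18)
  = 131.49 / 142.5654 ≈ 0.9223

0.9223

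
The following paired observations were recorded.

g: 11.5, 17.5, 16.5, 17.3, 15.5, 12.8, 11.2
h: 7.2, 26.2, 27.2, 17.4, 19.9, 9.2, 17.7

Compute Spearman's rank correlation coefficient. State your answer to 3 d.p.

Rank g: 2, 7, 5, 6, 4, 3, 1
Rank h: 1, 6, 7, 3, 5, 2, 4
d = rank(g) − rank(h): 1, 1, -2, 3, -1, 1, -3; Σd² = 26
ρ = 1 − 6Σd² / [n(n²−1)] = 1 − 6×26 / (7×48) = 1 − 156/336 ≈ 0.536

0.536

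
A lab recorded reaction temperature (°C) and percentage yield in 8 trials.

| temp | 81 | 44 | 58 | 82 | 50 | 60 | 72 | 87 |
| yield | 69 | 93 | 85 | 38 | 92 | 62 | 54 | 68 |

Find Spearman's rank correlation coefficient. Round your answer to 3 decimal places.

-0.738

Rank temp: 6, 1, 3, 7, 2, 4, 5, 8
Rank yield: 5, 8, 6, 1, 7, 3, 2, 4
d = rank(temp) − rank(yield): 1, -7, -3, 6, -5, 1, 3, 4; Σd² = 146
ρ = 1 − 6Σd² / [n(n²−1)] = 1 − 6×146 / (8×63) = 1 − 876/504 ≈ -0.738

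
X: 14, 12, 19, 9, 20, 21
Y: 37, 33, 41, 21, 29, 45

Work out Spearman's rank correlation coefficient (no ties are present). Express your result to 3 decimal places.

0.657

Rank X: 3, 2, 4, 1, 5, 6
Rank Y: 4, 3, 5, 1, 2, 6
d = rank(X) − rank(Y): -1, -1, -1, 0, 3, 0; Σd² = 12
ρ = 1 − 6Σd² / [n(n²−1)] = 1 − 6×12 / (6×35) = 1 − 72/210 ≈ 0.657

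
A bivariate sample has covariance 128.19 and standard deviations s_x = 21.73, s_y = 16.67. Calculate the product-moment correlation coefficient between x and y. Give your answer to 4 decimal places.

r = Cov(x,y) / (s_x · s_y) = 128.19 / (21.73 × 16.67)
  = 128.19 / 362.2391 ≈ 0.3539

0.3539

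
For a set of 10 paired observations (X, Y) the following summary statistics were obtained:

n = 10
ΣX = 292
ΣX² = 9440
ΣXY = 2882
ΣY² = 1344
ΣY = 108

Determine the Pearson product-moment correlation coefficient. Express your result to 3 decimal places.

r = (nΣXY − ΣXΣY) / √[(nΣX² − (ΣX)²)(nΣY² − (ΣY)²)]
Numerator: 10×2882 − 292×108 = -2716
Denominator: √[(94400 − 85264)(13440 − 11664)] = √[9136 × 1776] = 4028.0933
r = -2716 / 4028.0933 ≈ -0.674

-0.674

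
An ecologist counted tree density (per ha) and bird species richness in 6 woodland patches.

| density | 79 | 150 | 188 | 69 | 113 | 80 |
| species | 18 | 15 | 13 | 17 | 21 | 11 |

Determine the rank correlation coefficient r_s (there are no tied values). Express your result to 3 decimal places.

Rank density: 2, 5, 6, 1, 4, 3
Rank species: 5, 3, 2, 4, 6, 1
d = rank(density) − rank(species): -3, 2, 4, -3, -2, 2; Σd² = 46
ρ = 1 − 6Σd² / [n(n²−1)] = 1 − 6×46 / (6×35) = 1 − 276/210 ≈ -0.314

-0.314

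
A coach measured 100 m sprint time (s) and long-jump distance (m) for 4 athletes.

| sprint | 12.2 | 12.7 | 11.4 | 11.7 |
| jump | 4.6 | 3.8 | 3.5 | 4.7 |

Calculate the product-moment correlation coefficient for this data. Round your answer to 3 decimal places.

n = 4, Σx = 48, Σy = 16.6, Σx² = 576.98, Σy² = 69.94, Σxy = 199.27
nΣxy − ΣxΣy = 797.08 − 796.8 = 0.28
nΣx² − (Σx)² = 2307.92 − 2304 = 3.92; nΣy² − (Σy)² = 279.76 − 275.56 = 4.2
r = 0.28 / √(3.92 × 4.2) = 0.28 / 4.0576 ≈ 0.069

0.069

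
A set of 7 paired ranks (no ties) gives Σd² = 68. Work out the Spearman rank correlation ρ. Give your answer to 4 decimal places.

ρ = 1 − 6Σd² / [n(n²−1)] = 1 − 6×68 / (7×48)
  = 1 − 408/336 = 1 − 1.21429 ≈ -0.2143

-0.2143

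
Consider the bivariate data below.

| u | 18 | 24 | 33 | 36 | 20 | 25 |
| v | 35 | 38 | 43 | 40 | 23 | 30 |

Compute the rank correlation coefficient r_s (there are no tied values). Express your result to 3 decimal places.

Rank u: 1, 3, 5, 6, 2, 4
Rank v: 3, 4, 6, 5, 1, 2
d = rank(u) − rank(v): -2, -1, -1, 1, 1, 2; Σd² = 12
ρ = 1 − 6Σd² / [n(n²−1)] = 1 − 6×12 / (6×35) = 1 − 72/210 ≈ 0.657

0.657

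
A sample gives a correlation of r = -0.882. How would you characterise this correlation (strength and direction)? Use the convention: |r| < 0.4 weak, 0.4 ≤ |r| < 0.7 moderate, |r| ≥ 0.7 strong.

r = -0.882 < 0 so the relationship is negative.
|r| = 0.882, which falls in the strong range.

strong negative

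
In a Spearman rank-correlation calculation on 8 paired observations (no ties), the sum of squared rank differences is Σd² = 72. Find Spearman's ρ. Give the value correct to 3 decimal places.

ρ = 1 − 6Σd² / [n(n²−1)] = 1 − 6×72 / (8×63)
  = 1 − 432/504 = 1 − 0.8571 ≈ 0.143

0.143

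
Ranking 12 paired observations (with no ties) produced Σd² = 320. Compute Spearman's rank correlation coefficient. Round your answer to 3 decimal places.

ρ = 1 − 6Σd² / [n(n²−1)] = 1 − 6×320 / (12×143)
  = 1 − 1920/1716 = 1 − 1.1189 ≈ -0.119

-0.119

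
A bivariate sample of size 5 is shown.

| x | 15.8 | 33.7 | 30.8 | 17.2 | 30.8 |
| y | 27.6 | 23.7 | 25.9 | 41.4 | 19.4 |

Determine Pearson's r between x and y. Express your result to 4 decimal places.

n = 5, Σx = 128.3, Σy = 138, Σx² = 3578.45, Σy² = 4084.58, Σxy = 3342.09
nΣxy − ΣxΣy = 16710.45 − 17705.4 = -994.95
nΣx² − (Σx)² = 17892.25 − 16460.89 = 1431.36; nΣy² − (Σy)² = 20422.9 − 19044 = 1378.9
r = -994.95 / √(1431.36 × 1378.9) = -994.95 / 1404.8852 ≈ -0.7082

-0.7082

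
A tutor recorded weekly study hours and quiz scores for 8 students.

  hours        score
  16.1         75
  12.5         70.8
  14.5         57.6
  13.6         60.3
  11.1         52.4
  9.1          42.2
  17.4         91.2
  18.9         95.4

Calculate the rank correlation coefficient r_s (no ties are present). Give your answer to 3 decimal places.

0.905

Rank hours: 6, 3, 5, 4, 2, 1, 7, 8
Rank score: 6, 5, 3, 4, 2, 1, 7, 8
d = rank(hours) − rank(score): 0, -2, 2, 0, 0, 0, 0, 0; Σd² = 8
ρ = 1 − 6Σd² / [n(n²−1)] = 1 − 6×8 / (8×63) = 1 − 48/504 ≈ 0.905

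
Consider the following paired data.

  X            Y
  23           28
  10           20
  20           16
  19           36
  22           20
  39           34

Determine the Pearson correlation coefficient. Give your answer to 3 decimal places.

0.514

n = 6, ΣX = 133, ΣY = 154, ΣX² = 3395, ΣY² = 4292, ΣXY = 3614
nΣXY − ΣXΣY = 21684 − 20482 = 1202
nΣX² − (ΣX)² = 20370 − 17689 = 2681; nΣY² − (ΣY)² = 25752 − 23716 = 2036
r = 1202 / √(2681 × 2036) = 1202 / 2336.3467 ≈ 0.514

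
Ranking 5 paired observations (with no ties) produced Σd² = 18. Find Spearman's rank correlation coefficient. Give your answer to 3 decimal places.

ρ = 1 − 6Σd² / [n(n²−1)] = 1 − 6×18 / (5×24)
  = 1 − 108/120 = 1 − 0.9000 ≈ 0.100

0.100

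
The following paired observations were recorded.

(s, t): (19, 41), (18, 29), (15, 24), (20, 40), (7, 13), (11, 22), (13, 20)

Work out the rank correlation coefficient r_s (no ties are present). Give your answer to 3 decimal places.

Rank s: 6, 5, 4, 7, 1, 2, 3
Rank t: 7, 5, 4, 6, 1, 3, 2
d = rank(s) − rank(t): -1, 0, 0, 1, 0, -1, 1; Σd² = 4
ρ = 1 − 6Σd² / [n(n²−1)] = 1 − 6×4 / (7×48) = 1 − 24/336 ≈ 0.929

0.929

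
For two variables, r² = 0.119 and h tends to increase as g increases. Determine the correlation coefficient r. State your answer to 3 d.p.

|r| = √0.119 = 0.345
The association is positive, so r = 0.345.

0.345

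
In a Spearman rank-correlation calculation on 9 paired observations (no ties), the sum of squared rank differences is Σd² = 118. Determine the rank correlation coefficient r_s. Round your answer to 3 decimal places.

ρ = 1 − 6Σd² / [n(n²−1)] = 1 − 6×118 / (9×80)
  = 1 − 708/720 = 1 − 0.9833 ≈ 0.017

0.017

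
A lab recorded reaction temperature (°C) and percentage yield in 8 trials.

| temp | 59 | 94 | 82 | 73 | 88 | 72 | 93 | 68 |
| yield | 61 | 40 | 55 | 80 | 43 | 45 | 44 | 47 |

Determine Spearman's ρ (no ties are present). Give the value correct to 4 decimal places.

Rank temp: 1, 8, 5, 4, 6, 3, 7, 2
Rank yield: 7, 1, 6, 8, 2, 4, 3, 5
d = rank(temp) − rank(yield): -6, 7, -1, -4, 4, -1, 4, -3; Σd² = 144
ρ = 1 − 6Σd² / [n(n²−1)] = 1 − 6×144 / (8×63) = 1 − 864/504 ≈ -0.7143

-0.7143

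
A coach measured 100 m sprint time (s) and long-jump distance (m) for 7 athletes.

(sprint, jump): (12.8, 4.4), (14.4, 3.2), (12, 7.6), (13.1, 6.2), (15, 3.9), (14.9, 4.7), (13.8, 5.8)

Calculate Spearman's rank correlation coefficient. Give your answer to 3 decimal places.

-0.643

Rank sprint: 2, 5, 1, 3, 7, 6, 4
Rank jump: 3, 1, 7, 6, 2, 4, 5
d = rank(sprint) − rank(jump): -1, 4, -6, -3, 5, 2, -1; Σd² = 92
ρ = 1 − 6Σd² / [n(n²−1)] = 1 − 6×92 / (7×48) = 1 − 552/336 ≈ -0.643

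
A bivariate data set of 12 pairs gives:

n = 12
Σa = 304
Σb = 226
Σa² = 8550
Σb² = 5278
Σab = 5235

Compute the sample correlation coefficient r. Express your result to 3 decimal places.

r = (nΣab − ΣaΣb) / √[(nΣa² − (Σa)²)(nΣb² − (Σb)²)]
Numerator: 12×5235 − 304×226 = -5884
Denominator: √[(102600 − 92416)(63336 − 51076)] = √[10184 × 12260] = 11173.8910
r = -5884 / 11173.8910 ≈ -0.527

-0.527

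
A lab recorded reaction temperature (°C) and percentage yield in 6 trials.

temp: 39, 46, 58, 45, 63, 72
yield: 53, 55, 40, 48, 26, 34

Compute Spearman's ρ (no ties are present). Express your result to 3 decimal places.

-0.771

Rank temp: 1, 3, 4, 2, 5, 6
Rank yield: 5, 6, 3, 4, 1, 2
d = rank(temp) − rank(yield): -4, -3, 1, -2, 4, 4; Σd² = 62
ρ = 1 − 6Σd² / [n(n²−1)] = 1 − 6×62 / (6×35) = 1 − 372/210 ≈ -0.771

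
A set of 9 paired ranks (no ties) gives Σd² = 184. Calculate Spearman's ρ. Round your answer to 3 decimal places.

ρ = 1 − 6Σd² / [n(n²−1)] = 1 − 6×184 / (9×80)
  = 1 − 1104/720 = 1 − 1.5333 ≈ -0.533

-0.533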